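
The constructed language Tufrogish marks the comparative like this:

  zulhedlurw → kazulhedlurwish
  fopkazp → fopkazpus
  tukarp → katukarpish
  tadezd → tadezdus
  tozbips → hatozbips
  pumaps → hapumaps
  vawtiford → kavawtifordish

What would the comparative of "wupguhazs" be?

vawtiford and tadezd both end in -d yet inflect differently (kavawtifordish, tadezdus), so the final letter is not what conditions the rule; the second-to-last letter is.
"wupguhazs" has second-to-last letter 'z'. The stems whose second-to-last letter is 'z' (tadezd → tadezdus, fopkazp → fopkazpus) add -us.
So wupguhazs → wupguhazsus.

wupguhazsus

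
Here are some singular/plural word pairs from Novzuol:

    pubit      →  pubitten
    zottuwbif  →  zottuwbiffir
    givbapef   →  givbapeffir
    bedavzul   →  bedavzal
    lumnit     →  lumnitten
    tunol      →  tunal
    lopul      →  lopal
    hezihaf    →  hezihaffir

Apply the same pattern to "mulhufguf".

pubit and zottuwbif both have last vowel 'i' yet inflect differently (pubitten, zottuwbiffir), so the last vowel is not what conditions the rule; the final letter is.
"mulhufguf" ends in -f. The stems ending in -f (hezihaf → hezihaffir, zottuwbif → zottuwbiffir, givbapef → givbapeffir) double the final consonant and add -ir.
The other patterns: stems ending in -t double the final consonant and add -en; stems ending in -l change the last vowel to 'a'.
So mulhufguf → mulhufguffir.

mulhufguffir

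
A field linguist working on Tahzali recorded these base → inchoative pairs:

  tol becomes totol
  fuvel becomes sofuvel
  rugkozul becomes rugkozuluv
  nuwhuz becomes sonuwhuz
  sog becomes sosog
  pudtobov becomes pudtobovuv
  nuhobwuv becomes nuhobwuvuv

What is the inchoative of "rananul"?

rananuluv

tol and fuvel both end in -l yet inflect differently (totol, sofuvel), so the final letter is not what conditions the rule; the number of vowels is.
"rananul" has 3 vowels. The stems with 3 vowels (pudtobov → pudtobovuv, nuhobwuv → nuhobwuvuv, rugkozul → rugkozuluv) add -uv.
So rananul → rananuluv.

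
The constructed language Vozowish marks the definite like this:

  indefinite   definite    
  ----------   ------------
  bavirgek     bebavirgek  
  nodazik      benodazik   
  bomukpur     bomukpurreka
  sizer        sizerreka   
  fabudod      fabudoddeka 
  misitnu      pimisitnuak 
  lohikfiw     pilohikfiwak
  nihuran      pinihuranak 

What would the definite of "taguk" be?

betaguk

bavirgek and sizer both have last vowel 'e' yet inflect differently (bebavirgek, sizerreka), so the last vowel is not what conditions the rule; the final letter is.
"taguk" ends in -k. The stems ending in -k (bavirgek → bebavirgek, nodazik → benodazik) add the prefix be-.
So taguk → betaguk.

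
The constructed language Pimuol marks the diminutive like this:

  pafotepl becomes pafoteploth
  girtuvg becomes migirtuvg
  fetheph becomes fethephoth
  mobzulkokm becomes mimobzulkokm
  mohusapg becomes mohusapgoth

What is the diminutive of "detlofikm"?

midetlofikm

"detlofikm" has second-to-last letter 'k'. The one such stem in the data (mobzulkokm → mimobzulkokm) adds the prefix mi-, so the same rule applies.
The other pattern: stems whose second-to-last letter is 'p' add -oth.
So detlofikm → midetlofikm.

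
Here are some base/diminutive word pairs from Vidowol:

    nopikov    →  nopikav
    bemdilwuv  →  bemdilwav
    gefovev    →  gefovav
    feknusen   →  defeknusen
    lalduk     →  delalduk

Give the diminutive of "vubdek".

devubdek

"vubdek" ends in -k. The one such stem in the data (lalduk → delalduk) adds the prefix de-, so the same rule applies.
The other pattern: stems ending in -v change the last vowel to 'a'.
So vubdek → devubdek.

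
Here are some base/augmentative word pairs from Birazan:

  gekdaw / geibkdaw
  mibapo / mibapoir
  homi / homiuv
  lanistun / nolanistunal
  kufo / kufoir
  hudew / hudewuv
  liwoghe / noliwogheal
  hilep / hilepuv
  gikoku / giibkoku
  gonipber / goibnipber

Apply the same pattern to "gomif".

goibmif

gekdaw and hudew both end in -w yet inflect differently (geibkdaw, hudewuv), so the final letter is not what conditions the rule; the first letter is.
"gomif" begins with g-. The stems beginning with g- (gikoku → giibkoku, gekdaw → geibkdaw, gonipber → goibnipber) insert -ib- after the first vowel.
The other patterns: stems beginning with k- or m- add -ir; stems beginning with l- add no- … -al around the stem; stems beginning with h- add -uv.
So gomif → goibmif.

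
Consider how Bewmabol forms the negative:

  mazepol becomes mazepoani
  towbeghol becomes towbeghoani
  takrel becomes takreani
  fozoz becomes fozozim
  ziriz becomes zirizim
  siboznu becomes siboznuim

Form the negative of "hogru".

hogruim

mazepol and fozoz both have last vowel 'o' yet inflect differently (mazepoani, fozozim), so the last vowel is not what conditions the rule; the final letter is.
"hogru" ends in -u. The one such stem in the data (siboznu → siboznuim) adds -im, so the same rule applies.
The other pattern: stems ending in -l drop the final letter and add -ani.
So hogru → hogruim.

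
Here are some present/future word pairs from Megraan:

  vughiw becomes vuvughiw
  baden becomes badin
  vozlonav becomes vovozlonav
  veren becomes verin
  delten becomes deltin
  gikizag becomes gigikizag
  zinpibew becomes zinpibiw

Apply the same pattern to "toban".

zinpibew and vughiw both end in -w yet inflect differently (zinpibiw, vuvughiw), so the final letter is not what conditions the rule; the last vowel is.
"toban" has last vowel 'a'. The stems whose last vowel is 'a' (vozlonav → vovozlonav, gikizag → gigikizag) repeat the first consonant+vowel as a prefix.
The other pattern: stems whose last vowel is 'e' change the last vowel to 'i'.
So toban → totoban.

totoban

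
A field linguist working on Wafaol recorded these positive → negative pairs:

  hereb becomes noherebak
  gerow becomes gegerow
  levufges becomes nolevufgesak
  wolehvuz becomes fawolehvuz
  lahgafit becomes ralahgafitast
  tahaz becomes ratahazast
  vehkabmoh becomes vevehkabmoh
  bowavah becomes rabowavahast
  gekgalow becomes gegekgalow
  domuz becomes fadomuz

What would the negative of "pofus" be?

fapofus

domuz and tahaz both end in -z yet inflect differently (fadomuz, ratahazast), so the final letter is not what conditions the rule; the last vowel is.
"pofus" has last vowel 'u'. The stems whose last vowel is 'u' (domuz → fadomuz, wolehvuz → fawolehvuz) add the prefix fa-.
The other patterns: stems whose last vowel is 'e' add no- … -ak around the stem; stems whose last vowel is 'o' repeat the first consonant+vowel as a prefix; stems whose last vowel is 'a' or 'i' add ra- … -ast around the stem.
So pofus → fapofus.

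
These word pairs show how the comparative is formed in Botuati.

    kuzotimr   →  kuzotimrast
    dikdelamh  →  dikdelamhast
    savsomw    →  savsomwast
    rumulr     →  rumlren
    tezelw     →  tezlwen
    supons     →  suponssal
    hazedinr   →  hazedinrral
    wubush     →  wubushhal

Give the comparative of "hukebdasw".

kuzotimr and rumulr both end in -r yet inflect differently (kuzotimrast, rumlren), so the final letter is not what conditions the rule; the second-to-last letter is.
"hukebdasw" has second-to-last letter 's'. The one such stem in the data (wubush → wubushhal) doubles the final consonant and adds -al (as do supons, hazedinr), so the same rule applies.
So hukebdasw → hukebdaswwal.

hukebdaswwal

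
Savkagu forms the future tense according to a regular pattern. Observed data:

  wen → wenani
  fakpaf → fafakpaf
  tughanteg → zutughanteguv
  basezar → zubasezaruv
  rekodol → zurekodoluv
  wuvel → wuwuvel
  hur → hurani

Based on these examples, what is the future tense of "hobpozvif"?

hur and basezar both end in -r yet inflect differently (hurani, zubasezaruv), so the final letter is not what conditions the rule; the number of vowels is.
"hobpozvif" has 3 vowels. The stems with 3 vowels (tughanteg → zutughanteguv, basezar → zubasezaruv, rekodol → zurekodoluv) add zu- … -uv around the stem.
The other patterns: stems with 1 vowel add -ani; stems with 2 vowels repeat the first consonant+vowel as a prefix.
So hobpozvif → zuhobpozvifuv.

zuhobpozvifuv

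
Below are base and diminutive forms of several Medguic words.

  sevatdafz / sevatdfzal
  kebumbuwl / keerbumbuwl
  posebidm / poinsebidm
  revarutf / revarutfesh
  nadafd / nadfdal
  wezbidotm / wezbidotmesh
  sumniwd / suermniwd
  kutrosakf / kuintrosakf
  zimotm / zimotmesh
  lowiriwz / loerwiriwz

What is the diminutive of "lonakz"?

revarutf and kutrosakf both end in -f yet inflect differently (revarutfesh, kuintrosakf), so the final letter is not what conditions the rule; the second-to-last letter is.
"lonakz" has second-to-last letter 'k'. The one such stem in the data (kutrosakf → kuintrosakf) inserts -in- after the first vowel (as does posebidm), so the same rule applies.
So lonakz → loinnakz.

loinnakz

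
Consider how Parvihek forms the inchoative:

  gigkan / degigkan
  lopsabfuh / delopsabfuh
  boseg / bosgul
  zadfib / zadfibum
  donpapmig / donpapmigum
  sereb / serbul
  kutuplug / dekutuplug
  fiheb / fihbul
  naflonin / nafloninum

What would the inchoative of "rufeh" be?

rufhul

"rufeh" has last vowel 'e'. The stems whose last vowel is 'e' (fiheb → fihbul, boseg → bosgul, sereb → serbul) delete the last vowel and add -ul.
The other patterns: stems whose last vowel is 'i' add -um; stems whose last vowel is 'a' or 'u' add the prefix de-.
So rufeh → rufhul.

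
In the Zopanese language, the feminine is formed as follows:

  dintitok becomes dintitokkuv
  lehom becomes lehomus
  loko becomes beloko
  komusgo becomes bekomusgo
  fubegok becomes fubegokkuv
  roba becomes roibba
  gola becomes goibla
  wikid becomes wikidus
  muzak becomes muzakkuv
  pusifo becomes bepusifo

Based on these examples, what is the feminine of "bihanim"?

pusifo and dintitok both have last vowel 'o' yet inflect differently (bepusifo, dintitokkuv), so the last vowel is not what conditions the rule; the final letter is.
"bihanim" ends in -m. The one such stem in the data (lehom → lehomus) adds -us, so the same rule applies.
The other patterns: stems ending in -a insert -ib- after the first vowel; stems ending in -o add the prefix be-; stems ending in -k double the final consonant and add -uv.
So bihanim → bihanimus.

bihanimus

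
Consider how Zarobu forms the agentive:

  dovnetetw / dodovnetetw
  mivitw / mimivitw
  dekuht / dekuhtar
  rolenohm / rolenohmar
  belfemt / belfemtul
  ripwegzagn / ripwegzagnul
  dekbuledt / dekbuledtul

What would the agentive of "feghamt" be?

dekuht and belfemt both end in -t yet inflect differently (dekuhtar, belfemtul), so the final letter is not what conditions the rule; the second-to-last letter is.
"feghamt" has second-to-last letter 'm'. The one such stem in the data (belfemt → belfemtul) adds -ul, so the same rule applies.
The other patterns: stems whose second-to-last letter is 't' repeat the first consonant+vowel as a prefix; stems whose second-to-last letter is 'h' add -ar.
So feghamt → feghamtul.

feghamtul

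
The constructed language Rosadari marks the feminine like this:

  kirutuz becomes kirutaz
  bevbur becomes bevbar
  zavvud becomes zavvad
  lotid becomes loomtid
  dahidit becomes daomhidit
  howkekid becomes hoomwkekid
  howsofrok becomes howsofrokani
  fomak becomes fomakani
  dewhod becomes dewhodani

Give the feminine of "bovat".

zavvud and lotid both end in -d yet inflect differently (zavvad, loomtid), so the final letter is not what conditions the rule; the last vowel is.
"bovat" has last vowel 'a'. The one such stem in the data (fomak → fomakani) adds -ani, so the same rule applies.
The other patterns: stems whose last vowel is 'u' change the last vowel to 'a'; stems whose last vowel is 'i' insert -om- after the first vowel.
So bovat → bovatani.

bovatani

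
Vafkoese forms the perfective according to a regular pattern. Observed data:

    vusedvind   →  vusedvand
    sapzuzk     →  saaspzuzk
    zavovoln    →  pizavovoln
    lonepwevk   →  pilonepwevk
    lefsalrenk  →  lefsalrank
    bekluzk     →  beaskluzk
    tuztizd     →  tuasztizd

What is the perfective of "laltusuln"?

pilaltusuln

sapzuzk and lonepwevk both end in -k yet inflect differently (saaspzuzk, pilonepwevk), so the final letter is not what conditions the rule; the second-to-last letter is.
"laltusuln" has second-to-last letter 'l'. The one such stem in the data (zavovoln → pizavovoln) adds the prefix pi-, so the same rule applies.
So laltusuln → pilaltusuln.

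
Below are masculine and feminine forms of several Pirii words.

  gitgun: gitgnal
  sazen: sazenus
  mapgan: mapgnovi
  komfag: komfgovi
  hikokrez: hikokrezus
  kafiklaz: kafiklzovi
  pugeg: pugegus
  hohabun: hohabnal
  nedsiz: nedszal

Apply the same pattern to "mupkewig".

mupkewgal

mapgan and hohabun both end in -n yet inflect differently (mapgnovi, hohabnal), so the final letter is not what conditions the rule; the last vowel is.
"mupkewig" has last vowel 'i'. The one such stem in the data (nedsiz → nedszal) deletes the last vowel and adds -al (as do hohabun, gitgun), so the same rule applies.
So mupkewig → mupkewgal.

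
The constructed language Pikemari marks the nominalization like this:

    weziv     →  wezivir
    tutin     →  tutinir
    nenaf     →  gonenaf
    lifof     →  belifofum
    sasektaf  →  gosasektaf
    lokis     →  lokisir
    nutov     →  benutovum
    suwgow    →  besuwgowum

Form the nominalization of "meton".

nutov and weziv both end in -v yet inflect differently (benutovum, wezivir), so the final letter is not what conditions the rule; the last vowel is.
"meton" has last vowel 'o'. The stems whose last vowel is 'o' (suwgow → besuwgowum, lifof → belifofum, nutov → benutovum) add be- … -um around the stem.
The other patterns: stems whose last vowel is 'i' add -ir; stems whose last vowel is 'a' add the prefix go-.
So meton → bemetonum.

bemetonum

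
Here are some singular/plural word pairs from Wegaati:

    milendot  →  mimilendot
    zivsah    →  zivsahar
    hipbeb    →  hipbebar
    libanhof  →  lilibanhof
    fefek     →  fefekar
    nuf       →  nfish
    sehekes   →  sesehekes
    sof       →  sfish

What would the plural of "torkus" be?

torkusar

nuf and libanhof both end in -f yet inflect differently (nfish, lilibanhof), so the final letter is not what conditions the rule; the number of vowels is.
"torkus" has 2 vowels. The stems with 2 vowels (hipbeb → hipbebar, fefek → fefekar, zivsah → zivsahar) add -ar.
The other patterns: stems with 1 vowel delete the last vowel and add -ish; stems with 3 vowels repeat the first consonant+vowel as a prefix.
So torkus → torkusar.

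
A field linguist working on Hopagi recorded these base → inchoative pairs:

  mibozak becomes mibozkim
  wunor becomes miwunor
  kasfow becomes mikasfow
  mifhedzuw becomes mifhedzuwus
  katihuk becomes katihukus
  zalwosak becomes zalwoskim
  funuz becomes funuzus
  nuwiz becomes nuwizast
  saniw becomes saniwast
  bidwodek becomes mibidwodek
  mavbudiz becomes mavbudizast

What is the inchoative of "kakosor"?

nuwiz and funuz both end in -z yet inflect differently (nuwizast, funuzus), so the final letter is not what conditions the rule; the last vowel is.
"kakosor" has last vowel 'o'. The stems whose last vowel is 'o' (kasfow → mikasfow, wunor → miwunor) add the prefix mi-.
The other patterns: stems whose last vowel is 'i' add -ast; stems whose last vowel is 'u' add -us; stems whose last vowel is 'a' delete the last vowel and add -im.
So kakosor → mikakosor.

mikakosor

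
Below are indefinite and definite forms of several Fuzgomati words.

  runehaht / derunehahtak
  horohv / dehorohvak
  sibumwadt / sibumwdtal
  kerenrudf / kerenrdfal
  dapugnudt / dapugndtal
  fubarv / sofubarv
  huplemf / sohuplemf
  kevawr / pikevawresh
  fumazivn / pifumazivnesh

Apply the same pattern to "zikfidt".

zikfdtal

runehaht and sibumwadt both end in -t yet inflect differently (derunehahtak, sibumwdtal), so the final letter is not what conditions the rule; the second-to-last letter is.
"zikfidt" has second-to-last letter 'd'. The stems whose second-to-last letter is 'd' (sibumwadt → sibumwdtal, kerenrudf → kerenrdfal, dapugnudt → dapugndtal) delete the last vowel and add -al.
The other patterns: stems whose second-to-last letter is 'h' add de- … -ak around the stem; stems whose second-to-last letter is 'm' or 'r' add the prefix so-; stems whose second-to-last letter is 'v' or 'w' add pi- … -esh around the stem.
So zikfidt → zikfdtal.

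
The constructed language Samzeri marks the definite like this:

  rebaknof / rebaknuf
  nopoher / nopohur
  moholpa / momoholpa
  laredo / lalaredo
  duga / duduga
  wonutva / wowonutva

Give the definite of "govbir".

govbur

"govbir" ends in a consonant. The stems ending in a consonant (rebaknof → rebaknuf, nopoher → nopohur) change the last vowel to 'u'.
So govbir → govbur.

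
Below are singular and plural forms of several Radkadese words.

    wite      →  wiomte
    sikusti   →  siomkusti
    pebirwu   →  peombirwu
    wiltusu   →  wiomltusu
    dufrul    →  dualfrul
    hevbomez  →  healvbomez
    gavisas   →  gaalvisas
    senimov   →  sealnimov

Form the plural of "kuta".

pebirwu and dufrul both have last vowel 'u' yet inflect differently (peombirwu, dualfrul), so the last vowel is not what conditions the rule; whether the stem ends in a vowel or a consonant is.
"kuta" ends in a vowel. The stems ending in a vowel (wite → wiomte, sikusti → siomkusti, pebirwu → peombirwu) insert -om- after the first vowel.
The other pattern: stems ending in a consonant insert -al- after the first vowel.
So kuta → kuomta.

kuomta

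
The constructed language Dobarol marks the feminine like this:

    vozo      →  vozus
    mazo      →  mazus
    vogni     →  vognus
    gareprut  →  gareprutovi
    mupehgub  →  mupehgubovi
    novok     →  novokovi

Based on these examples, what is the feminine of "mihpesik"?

mihpesikovi

"mihpesik" ends in a consonant. The stems ending in a consonant (gareprut → gareprutovi, mupehgub → mupehgubovi, novok → novokovi) add -ovi.
So mihpesik → mihpesikovi.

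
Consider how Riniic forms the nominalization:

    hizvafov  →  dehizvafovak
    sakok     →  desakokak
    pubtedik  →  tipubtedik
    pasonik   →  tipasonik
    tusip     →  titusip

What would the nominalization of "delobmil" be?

pasonik and sakok both end in -k yet inflect differently (tipasonik, desakokak), so the final letter is not what conditions the rule; the last vowel is.
"delobmil" has last vowel 'i'. The stems whose last vowel is 'i' (tusip → titusip, pasonik → tipasonik, pubtedik → tipubtedik) add the prefix ti-.
So delobmil → tidelobmil.

tidelobmil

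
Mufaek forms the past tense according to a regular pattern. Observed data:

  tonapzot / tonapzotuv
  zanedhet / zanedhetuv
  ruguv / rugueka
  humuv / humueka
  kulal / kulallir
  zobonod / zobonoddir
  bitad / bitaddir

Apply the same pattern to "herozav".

tonapzot and zobonod both have last vowel 'o' yet inflect differently (tonapzotuv, zobonoddir), so the last vowel is not what conditions the rule; the final letter is.
"herozav" ends in -v. The stems ending in -v (ruguv → rugueka, humuv → humueka) drop the final letter and add -eka.
So herozav → herozaeka.

herozaeka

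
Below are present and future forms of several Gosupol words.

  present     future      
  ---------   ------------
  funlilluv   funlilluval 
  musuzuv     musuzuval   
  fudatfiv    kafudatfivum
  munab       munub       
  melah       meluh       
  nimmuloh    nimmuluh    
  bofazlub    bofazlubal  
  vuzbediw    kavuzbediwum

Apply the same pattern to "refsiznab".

funlilluv and fudatfiv both end in -v yet inflect differently (funlilluval, kafudatfivum), so the final letter is not what conditions the rule; the last vowel is.
"refsiznab" has last vowel 'a'. The stems whose last vowel is 'a' (munab → munub, melah → meluh) change the last vowel to 'u'.
So refsiznab → refsiznub.

refsiznub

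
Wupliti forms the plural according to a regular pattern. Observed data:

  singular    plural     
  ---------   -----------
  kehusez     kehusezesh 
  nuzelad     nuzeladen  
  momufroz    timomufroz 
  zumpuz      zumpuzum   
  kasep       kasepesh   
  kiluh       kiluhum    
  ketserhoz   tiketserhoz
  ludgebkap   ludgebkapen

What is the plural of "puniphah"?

zumpuz and kehusez both end in -z yet inflect differently (zumpuzum, kehusezesh), so the final letter is not what conditions the rule; the last vowel is.
"puniphah" has last vowel 'a'. The stems whose last vowel is 'a' (nuzelad → nuzeladen, ludgebkap → ludgebkapen) add -en.
The other patterns: stems whose last vowel is 'u' add -um; stems whose last vowel is 'e' add -esh; stems whose last vowel is 'o' add the prefix ti-.
So puniphah → puniphahen.

puniphahen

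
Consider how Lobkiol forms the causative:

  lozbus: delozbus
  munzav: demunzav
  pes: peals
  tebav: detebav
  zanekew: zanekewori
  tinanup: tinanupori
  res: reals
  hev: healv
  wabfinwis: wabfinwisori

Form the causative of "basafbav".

basafbavori

pes and lozbus both end in -s yet inflect differently (peals, delozbus), so the final letter is not what conditions the rule; the number of vowels is.
"basafbav" has 3 vowels. The stems with 3 vowels (tinanup → tinanupori, wabfinwis → wabfinwisori, zanekew → zanekewori) add -ori.
So basafbav → basafbavori.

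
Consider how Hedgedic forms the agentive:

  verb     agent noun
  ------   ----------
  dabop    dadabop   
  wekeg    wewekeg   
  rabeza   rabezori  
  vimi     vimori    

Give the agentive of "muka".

dabop and vimi both have 2 vowels yet inflect differently (dadabop, vimori), so the number of vowels is not what conditions the rule; whether the stem ends in a vowel or a consonant is.
"muka" ends in a vowel. The stems ending in a vowel (rabeza → rabezori, vimi → vimori) drop the final letter and add -ori.
The other pattern: stems ending in a consonant repeat the first consonant+vowel as a prefix.
So muka → mukori.

mukori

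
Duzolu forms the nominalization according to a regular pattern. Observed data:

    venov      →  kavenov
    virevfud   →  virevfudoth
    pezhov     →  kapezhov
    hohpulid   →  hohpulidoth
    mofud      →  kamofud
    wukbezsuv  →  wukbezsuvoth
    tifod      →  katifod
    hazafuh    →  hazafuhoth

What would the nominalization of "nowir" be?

"nowir" has 2 vowels. The stems with 2 vowels (venov → kavenov, pezhov → kapezhov, tifod → katifod) add the prefix ka-.
So nowir → kanowir.

kanowir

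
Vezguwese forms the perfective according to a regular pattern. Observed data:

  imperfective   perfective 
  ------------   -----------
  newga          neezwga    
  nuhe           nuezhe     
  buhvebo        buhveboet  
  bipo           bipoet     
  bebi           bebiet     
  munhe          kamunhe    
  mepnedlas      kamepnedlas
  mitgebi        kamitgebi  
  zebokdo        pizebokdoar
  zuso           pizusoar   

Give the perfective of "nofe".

noezfe

nuhe and munhe both end in -e yet inflect differently (nuezhe, kamunhe), so the final letter is not what conditions the rule; the first letter is.
"nofe" begins with n-. The stems beginning with n- (newga → neezwga, nuhe → nuezhe) insert -ez- after the first vowel.
The other patterns: stems beginning with b- add -et; stems beginning with m- add the prefix ka-; stems beginning with z- add pi- … -ar around the stem.
So nofe → noezfe.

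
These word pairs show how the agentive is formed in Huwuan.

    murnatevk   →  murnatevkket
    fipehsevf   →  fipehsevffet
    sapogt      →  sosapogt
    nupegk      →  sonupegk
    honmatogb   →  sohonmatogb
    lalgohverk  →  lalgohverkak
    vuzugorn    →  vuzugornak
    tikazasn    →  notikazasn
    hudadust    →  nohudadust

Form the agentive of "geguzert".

murnatevk and nupegk both end in -k yet inflect differently (murnatevkket, sonupegk), so the final letter is not what conditions the rule; the second-to-last letter is.
"geguzert" has second-to-last letter 'r'. The stems whose second-to-last letter is 'r' (lalgohverk → lalgohverkak, vuzugorn → vuzugornak) add -ak.
The other patterns: stems whose second-to-last letter is 'v' double the final consonant and add -et; stems whose second-to-last letter is 'g' add the prefix so-; stems whose second-to-last letter is 's' add the prefix no-.
So geguzert → geguzertak.

geguzertak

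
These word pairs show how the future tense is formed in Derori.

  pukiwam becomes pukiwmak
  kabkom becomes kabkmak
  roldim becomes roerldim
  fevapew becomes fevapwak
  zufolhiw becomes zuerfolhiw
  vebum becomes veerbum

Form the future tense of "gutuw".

guertuw

zufolhiw and fevapew both end in -w yet inflect differently (zuerfolhiw, fevapwak), so the final letter is not what conditions the rule; the last vowel is.
"gutuw" has last vowel 'u'. The one such stem in the data (vebum → veerbum) inserts -er- after the first vowel (as do roldim, zufolhiw), so the same rule applies.
So gutuw → guertuw.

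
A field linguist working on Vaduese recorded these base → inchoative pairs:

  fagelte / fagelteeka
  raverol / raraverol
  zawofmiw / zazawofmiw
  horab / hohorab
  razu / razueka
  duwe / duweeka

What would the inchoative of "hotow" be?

razu and raverol both begin with r- yet inflect differently (razueka, raraverol), so the first letter is not what conditions the rule; whether the stem ends in a vowel or a consonant is.
"hotow" ends in a consonant. The stems ending in a consonant (zawofmiw → zazawofmiw, horab → hohorab, raverol → raraverol) repeat the first consonant+vowel as a prefix.
The other pattern: stems ending in a vowel add -eka.
So hotow → hohotow.

hohotow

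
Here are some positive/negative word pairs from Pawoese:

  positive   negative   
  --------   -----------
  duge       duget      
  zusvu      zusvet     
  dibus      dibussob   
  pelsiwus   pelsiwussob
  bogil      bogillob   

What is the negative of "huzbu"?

huzbet

zusvu and dibus both have last vowel 'u' yet inflect differently (zusvet, dibussob), so the last vowel is not what conditions the rule; whether the stem ends in a vowel or a consonant is.
"huzbu" ends in a vowel. The stems ending in a vowel (duge → duget, zusvu → zusvet) drop the final letter and add -et.
The other pattern: stems ending in a consonant double the final consonant and add -ob.
So huzbu → huzbet.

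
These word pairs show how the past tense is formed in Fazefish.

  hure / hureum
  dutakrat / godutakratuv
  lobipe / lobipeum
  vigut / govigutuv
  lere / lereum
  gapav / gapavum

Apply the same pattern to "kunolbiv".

kunolbivum

"kunolbiv" ends in -v. The one such stem in the data (gapav → gapavum) adds -um, so the same rule applies.
The other pattern: stems ending in -t add go- … -uv around the stem.
So kunolbiv → kunolbivum.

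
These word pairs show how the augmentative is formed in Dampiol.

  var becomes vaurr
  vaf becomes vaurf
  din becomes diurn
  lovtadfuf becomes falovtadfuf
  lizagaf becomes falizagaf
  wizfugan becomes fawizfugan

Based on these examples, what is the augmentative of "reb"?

"reb" has 1 vowel. The stems with 1 vowel (vaf → vaurf, din → diurn, var → vaurr) insert -ur- after the first vowel.
The other pattern: stems with 3 vowels add the prefix fa-.
So reb → reurb.

reurb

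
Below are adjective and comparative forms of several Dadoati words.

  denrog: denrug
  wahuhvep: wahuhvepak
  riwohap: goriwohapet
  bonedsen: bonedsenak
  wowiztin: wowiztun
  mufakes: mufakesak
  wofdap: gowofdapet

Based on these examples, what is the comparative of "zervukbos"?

wowiztin and bonedsen both end in -n yet inflect differently (wowiztun, bonedsenak), so the final letter is not what conditions the rule; the last vowel is.
"zervukbos" has last vowel 'o'. The one such stem in the data (denrog → denrug) changes the last vowel to 'u' (as does wowiztin), so the same rule applies.
So zervukbos → zervukbus.

zervukbus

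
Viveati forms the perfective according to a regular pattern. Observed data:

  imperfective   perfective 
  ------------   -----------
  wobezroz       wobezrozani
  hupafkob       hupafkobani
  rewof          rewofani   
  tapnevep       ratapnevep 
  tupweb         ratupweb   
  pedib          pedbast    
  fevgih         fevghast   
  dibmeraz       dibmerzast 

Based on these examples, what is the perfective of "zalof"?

"zalof" has last vowel 'o'. The stems whose last vowel is 'o' (wobezroz → wobezrozani, hupafkob → hupafkobani, rewof → rewofani) add -ani.
The other patterns: stems whose last vowel is 'e' add the prefix ra-; stems whose last vowel is 'a' or 'i' delete the last vowel and add -ast.
So zalof → zalofani.

zalofani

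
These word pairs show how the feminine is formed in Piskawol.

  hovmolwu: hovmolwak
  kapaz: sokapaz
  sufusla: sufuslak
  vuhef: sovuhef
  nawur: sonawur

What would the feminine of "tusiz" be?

sotusiz

kapaz and sufusla both have last vowel 'a' yet inflect differently (sokapaz, sufuslak), so the last vowel is not what conditions the rule; whether the stem ends in a vowel or a consonant is.
"tusiz" ends in a consonant. The stems ending in a consonant (kapaz → sokapaz, vuhef → sovuhef, nawur → sonawur) add the prefix so-.
The other pattern: stems ending in a vowel drop the final letter and add -ak.
So tusiz → sotusiz.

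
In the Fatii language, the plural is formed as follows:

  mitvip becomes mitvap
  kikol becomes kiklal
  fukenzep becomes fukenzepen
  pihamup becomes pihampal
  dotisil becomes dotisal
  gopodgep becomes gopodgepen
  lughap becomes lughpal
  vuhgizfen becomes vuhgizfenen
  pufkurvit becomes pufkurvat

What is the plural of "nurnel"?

nurnelen

mitvip and fukenzep both end in -p yet inflect differently (mitvap, fukenzepen), so the final letter is not what conditions the rule; the last vowel is.
"nurnel" has last vowel 'e'. The stems whose last vowel is 'e' (fukenzep → fukenzepen, gopodgep → gopodgepen, vuhgizfen → vuhgizfenen) add -en.
The other patterns: stems whose last vowel is 'i' change the last vowel to 'a'; stems whose last vowel is 'a', 'o' or 'u' delete the last vowel and add -al.
So nurnel → nurnelen.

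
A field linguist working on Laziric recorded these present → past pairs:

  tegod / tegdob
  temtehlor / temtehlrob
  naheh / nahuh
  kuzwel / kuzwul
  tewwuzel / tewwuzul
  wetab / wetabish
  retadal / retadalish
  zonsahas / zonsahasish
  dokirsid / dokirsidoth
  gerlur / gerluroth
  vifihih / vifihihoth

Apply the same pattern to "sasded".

"sasded" has last vowel 'e'. The stems whose last vowel is 'e' (naheh → nahuh, kuzwel → kuzwul, tewwuzel → tewwuzul) change the last vowel to 'u'.
So sasded → sasdud.

sasdud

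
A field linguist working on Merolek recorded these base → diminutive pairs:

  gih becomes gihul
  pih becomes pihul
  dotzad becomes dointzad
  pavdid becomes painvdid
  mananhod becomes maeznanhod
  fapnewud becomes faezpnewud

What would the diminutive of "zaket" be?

zainket

dotzad and mananhod both end in -d yet inflect differently (dointzad, maeznanhod), so the final letter is not what conditions the rule; the number of vowels is.
"zaket" has 2 vowels. The stems with 2 vowels (dotzad → dointzad, pavdid → painvdid) insert -in- after the first vowel.
So zaket → zainket.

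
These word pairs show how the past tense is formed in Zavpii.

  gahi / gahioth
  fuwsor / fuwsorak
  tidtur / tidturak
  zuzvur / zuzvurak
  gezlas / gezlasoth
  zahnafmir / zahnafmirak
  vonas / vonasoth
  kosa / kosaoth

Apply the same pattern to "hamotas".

zahnafmir and gahi both have last vowel 'i' yet inflect differently (zahnafmirak, gahioth), so the last vowel is not what conditions the rule; the final letter is.
"hamotas" ends in -s. The stems ending in -s (vonas → vonasoth, gezlas → gezlasoth) add -oth.
The other pattern: stems ending in -r add -ak.
So hamotas → hamotasoth.

hamotasoth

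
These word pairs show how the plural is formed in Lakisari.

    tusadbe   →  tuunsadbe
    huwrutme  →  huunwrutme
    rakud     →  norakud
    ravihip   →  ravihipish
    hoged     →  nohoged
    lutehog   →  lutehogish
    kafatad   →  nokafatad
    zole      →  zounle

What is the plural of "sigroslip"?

huwrutme and hoged both have last vowel 'e' yet inflect differently (huunwrutme, nohoged), so the last vowel is not what conditions the rule; the final letter is.
"sigroslip" ends in -p. The one such stem in the data (ravihip → ravihipish) adds -ish, so the same rule applies.
The other patterns: stems ending in -e insert -un- after the first vowel; stems ending in -d add the prefix no-.
So sigroslip → sigroslipish.

sigroslipish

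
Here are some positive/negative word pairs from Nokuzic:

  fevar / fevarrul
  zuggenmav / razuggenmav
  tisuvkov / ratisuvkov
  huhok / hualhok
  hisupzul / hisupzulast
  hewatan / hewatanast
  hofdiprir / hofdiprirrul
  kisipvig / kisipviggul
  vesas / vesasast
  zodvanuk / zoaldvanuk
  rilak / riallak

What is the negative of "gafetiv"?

ragafetiv

huhok and tisuvkov both have last vowel 'o' yet inflect differently (hualhok, ratisuvkov), so the last vowel is not what conditions the rule; the final letter is.
"gafetiv" ends in -v. The stems ending in -v (tisuvkov → ratisuvkov, zuggenmav → razuggenmav) add the prefix ra-.
The other patterns: stems ending in -k insert -al- after the first vowel; stems ending in -g or -r double the final consonant and add -ul; stems ending in -l, -n or -s add -ast.
So gafetiv → ragafetiv.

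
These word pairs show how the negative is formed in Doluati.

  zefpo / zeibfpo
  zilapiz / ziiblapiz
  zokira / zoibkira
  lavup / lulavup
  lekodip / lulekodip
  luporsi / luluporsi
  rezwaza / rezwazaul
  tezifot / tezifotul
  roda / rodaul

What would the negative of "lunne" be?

lulunne

zokira and rezwaza both end in -a yet inflect differently (zoibkira, rezwazaul), so the final letter is not what conditions the rule; the first letter is.
"lunne" begins with l-. The stems beginning with l- (lavup → lulavup, lekodip → lulekodip, luporsi → luluporsi) add the prefix lu-.
The other patterns: stems beginning with z- insert -ib- after the first vowel; stems beginning with r- or t- add -ul.
So lunne → lulunne.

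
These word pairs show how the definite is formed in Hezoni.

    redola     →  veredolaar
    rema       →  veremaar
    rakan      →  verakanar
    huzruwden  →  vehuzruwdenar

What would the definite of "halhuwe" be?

vehalhuwear

Every pair shown (redola → veredolaar, rema → veremaar, rakan → verakanar, …) follows the same rule: add ve- … -ar around the stem.
So halhuwe → vehalhuwear.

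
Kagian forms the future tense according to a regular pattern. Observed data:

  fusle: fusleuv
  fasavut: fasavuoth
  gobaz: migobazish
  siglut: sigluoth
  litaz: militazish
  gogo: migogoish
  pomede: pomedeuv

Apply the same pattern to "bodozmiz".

mibodozmizish

"bodozmiz" ends in -z. The stems ending in -z (gobaz → migobazish, litaz → militazish) add mi- … -ish around the stem.
So bodozmiz → mibodozmizish.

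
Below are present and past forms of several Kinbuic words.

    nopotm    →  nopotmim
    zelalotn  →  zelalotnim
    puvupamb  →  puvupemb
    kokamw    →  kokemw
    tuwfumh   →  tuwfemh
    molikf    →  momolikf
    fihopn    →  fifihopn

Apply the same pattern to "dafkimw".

zelalotn and fihopn both end in -n yet inflect differently (zelalotnim, fifihopn), so the final letter is not what conditions the rule; the second-to-last letter is.
"dafkimw" has second-to-last letter 'm'. The stems whose second-to-last letter is 'm' (puvupamb → puvupemb, kokamw → kokemw, tuwfumh → tuwfemh) change the last vowel to 'e'.
So dafkimw → dafkemw.

dafkemw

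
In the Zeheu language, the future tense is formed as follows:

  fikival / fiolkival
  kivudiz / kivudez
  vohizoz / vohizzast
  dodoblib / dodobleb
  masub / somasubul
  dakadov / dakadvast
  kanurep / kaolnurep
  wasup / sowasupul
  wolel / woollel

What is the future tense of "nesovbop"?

wasup and kanurep both end in -p yet inflect differently (sowasupul, kaolnurep), so the final letter is not what conditions the rule; the last vowel is.
"nesovbop" has last vowel 'o'. The stems whose last vowel is 'o' (vohizoz → vohizzast, dakadov → dakadvast) delete the last vowel and add -ast.
The other patterns: stems whose last vowel is 'u' add so- … -ul around the stem; stems whose last vowel is 'a' or 'e' insert -ol- after the first vowel; stems whose last vowel is 'i' change the last vowel to 'e'.
So nesovbop → nesovbpast.

nesovbpast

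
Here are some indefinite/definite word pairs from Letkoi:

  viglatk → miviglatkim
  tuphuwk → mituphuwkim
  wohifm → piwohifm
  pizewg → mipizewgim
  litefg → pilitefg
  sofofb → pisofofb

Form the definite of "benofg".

litefg and pizewg both end in -g yet inflect differently (pilitefg, mipizewgim), so the final letter is not what conditions the rule; the second-to-last letter is.
"benofg" has second-to-last letter 'f'. The stems whose second-to-last letter is 'f' (sofofb → pisofofb, litefg → pilitefg, wohifm → piwohifm) add the prefix pi-.
The other pattern: stems whose second-to-last letter is 't' or 'w' add mi- … -im around the stem.
So benofg → pibenofg.

pibenofg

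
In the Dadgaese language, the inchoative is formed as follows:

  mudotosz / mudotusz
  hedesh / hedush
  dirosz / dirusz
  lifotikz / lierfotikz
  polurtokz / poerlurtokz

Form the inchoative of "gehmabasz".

gehmabusz

mudotosz and lifotikz both end in -z yet inflect differently (mudotusz, lierfotikz), so the final letter is not what conditions the rule; the second-to-last letter is.
"gehmabasz" has second-to-last letter 's'. The stems whose second-to-last letter is 's' (mudotosz → mudotusz, hedesh → hedush, dirosz → dirusz) change the last vowel to 'u'.
So gehmabasz → gehmabusz.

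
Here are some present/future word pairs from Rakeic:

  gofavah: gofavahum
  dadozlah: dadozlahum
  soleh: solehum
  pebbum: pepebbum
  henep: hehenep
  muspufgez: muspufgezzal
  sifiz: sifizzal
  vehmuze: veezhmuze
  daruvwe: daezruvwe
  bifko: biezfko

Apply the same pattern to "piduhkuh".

"piduhkuh" ends in -h. The stems ending in -h (gofavah → gofavahum, dadozlah → dadozlahum, soleh → solehum) add -um.
The other patterns: stems ending in -m or -p repeat the first consonant+vowel as a prefix; stems ending in -z double the final consonant and add -al; stems ending in -e or -o insert -ez- after the first vowel.
So piduhkuh → piduhkuhum.

piduhkuhum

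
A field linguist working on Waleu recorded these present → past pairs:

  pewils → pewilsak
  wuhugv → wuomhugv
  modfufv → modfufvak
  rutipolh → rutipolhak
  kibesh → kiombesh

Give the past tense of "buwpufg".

buwpufgak

wuhugv and modfufv both end in -v yet inflect differently (wuomhugv, modfufvak), so the final letter is not what conditions the rule; the second-to-last letter is.
"buwpufg" has second-to-last letter 'f'. The one such stem in the data (modfufv → modfufvak) adds -ak, so the same rule applies.
The other pattern: stems whose second-to-last letter is 'g' or 's' insert -om- after the first vowel.
So buwpufg → buwpufgak.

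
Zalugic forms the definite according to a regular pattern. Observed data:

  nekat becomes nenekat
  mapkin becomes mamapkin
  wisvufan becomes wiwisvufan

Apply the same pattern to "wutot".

wuwutot

Every pair shown (nekat → nenekat, mapkin → mamapkin, wisvufan → wiwisvufan) follows the same rule: repeat the first consonant+vowel as a prefix.
So wutot → wuwutot.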